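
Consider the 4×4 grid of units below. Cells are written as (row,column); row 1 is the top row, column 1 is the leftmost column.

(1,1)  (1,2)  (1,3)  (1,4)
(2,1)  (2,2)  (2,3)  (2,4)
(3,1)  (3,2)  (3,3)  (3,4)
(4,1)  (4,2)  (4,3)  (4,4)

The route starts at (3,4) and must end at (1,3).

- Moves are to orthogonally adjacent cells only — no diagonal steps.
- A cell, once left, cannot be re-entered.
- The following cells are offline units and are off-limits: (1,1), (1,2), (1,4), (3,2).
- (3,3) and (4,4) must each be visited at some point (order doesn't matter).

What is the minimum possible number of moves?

Any route passes through (3,3) and (4,4) in some order between (3,4) and (1,3). Summing Manhattan distances along each leg and taking the cheapest ordering ((3,4) → (4,4) → (3,3) → (1,3)) gives a lower bound of 1 + 2 + 2 = 5 moves.
A route of 5 moves achieves this: (3,4) → (4,4) → (4,3) → (3,3) → (2,3) → (1,3).
Since 5 matches the lower bound, it is optimal.

5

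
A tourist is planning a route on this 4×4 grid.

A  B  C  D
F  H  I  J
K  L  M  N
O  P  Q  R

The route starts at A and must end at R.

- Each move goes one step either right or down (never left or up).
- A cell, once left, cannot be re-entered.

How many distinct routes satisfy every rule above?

A right/down-only route from A to R makes exactly 3 down-moves and 3 right-moves in some order.
With no other constraints that would be C(6,3) = 20 routes.
That gives 20 routes.

20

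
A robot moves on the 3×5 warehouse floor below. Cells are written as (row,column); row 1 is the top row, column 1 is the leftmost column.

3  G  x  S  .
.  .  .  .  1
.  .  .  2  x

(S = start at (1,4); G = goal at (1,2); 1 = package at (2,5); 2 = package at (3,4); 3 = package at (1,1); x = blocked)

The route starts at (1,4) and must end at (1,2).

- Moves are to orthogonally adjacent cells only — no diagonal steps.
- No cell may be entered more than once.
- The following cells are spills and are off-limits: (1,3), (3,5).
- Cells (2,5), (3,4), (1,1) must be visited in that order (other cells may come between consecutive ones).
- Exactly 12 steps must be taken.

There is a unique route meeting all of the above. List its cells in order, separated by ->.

(1,4) -> (1,5) -> (2,5) -> (2,4) -> (3,4) -> (3,3) -> (2,3) -> (2,2) -> (3,2) -> (3,1) -> (2,1) -> (1,1) -> (1,2)

The waypoints must appear in the order (2,5), (3,4), (1,1), with no cell reused.
Route from (1,4): right 1 to (1,5), down 1 to (2,5), left 1 to (2,4), down 1 to (3,4), left 1 to (3,3), up 1 to (2,3), left 1 to (2,2), down 1 to (3,2), left 1 to (3,1), up 2 to (1,1), right 1 to (1,2) — 12 moves in all.
Check: order respected (1 at step 2, 2 at step 4, 3 at step 11); 12 moves as required.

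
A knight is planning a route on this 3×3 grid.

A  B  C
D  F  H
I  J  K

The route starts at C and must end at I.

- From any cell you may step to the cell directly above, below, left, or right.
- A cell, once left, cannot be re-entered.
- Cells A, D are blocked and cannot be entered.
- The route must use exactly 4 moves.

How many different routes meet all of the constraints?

Need simple routes of exactly 4 moves from C to I (Manhattan distance 4, so 0 moves are spent on a detour and 0 undoing it).
Enumerating: C H K J I | C H F J I | C B F J I.
That gives 3 routes.

3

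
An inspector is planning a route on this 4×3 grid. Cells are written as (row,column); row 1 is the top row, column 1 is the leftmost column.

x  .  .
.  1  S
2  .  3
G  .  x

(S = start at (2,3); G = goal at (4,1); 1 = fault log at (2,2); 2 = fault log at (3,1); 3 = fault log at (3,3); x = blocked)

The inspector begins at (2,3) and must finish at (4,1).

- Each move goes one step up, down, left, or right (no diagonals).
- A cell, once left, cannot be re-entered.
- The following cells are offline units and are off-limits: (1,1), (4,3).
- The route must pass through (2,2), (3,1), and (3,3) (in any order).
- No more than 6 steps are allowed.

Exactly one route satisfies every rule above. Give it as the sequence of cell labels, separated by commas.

The budget equals the shortest possible length, so every move has to be on a shortest route through the required cells.
Route from (2,3): down 1 to (3,3), left 1 to (3,2), up 1 to (2,2), left 1 to (2,1), down 2 to (4,1) — 6 moves in all.
Check: all required cells visited; 6 ≤ 6 moves.

(2,3), (3,3), (3,2), (2,2), (2,1), (3,1), (4,1)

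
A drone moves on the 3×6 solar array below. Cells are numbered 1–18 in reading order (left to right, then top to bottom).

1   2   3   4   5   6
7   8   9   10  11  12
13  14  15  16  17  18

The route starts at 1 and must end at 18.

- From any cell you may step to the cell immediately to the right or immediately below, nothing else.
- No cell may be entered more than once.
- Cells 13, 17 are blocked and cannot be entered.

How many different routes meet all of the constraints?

A right/down-only route from 1 to 18 makes exactly 2 down-moves and 5 right-moves in some order.
With no other constraints that would be C(7,2) = 21 routes.
Subtract routes through each blocked cell (inclusion–exclusion for overlaps): − through 13: 1 − through 17: 15 + through 13&17: 1 → 6.
That gives 6 routes.

6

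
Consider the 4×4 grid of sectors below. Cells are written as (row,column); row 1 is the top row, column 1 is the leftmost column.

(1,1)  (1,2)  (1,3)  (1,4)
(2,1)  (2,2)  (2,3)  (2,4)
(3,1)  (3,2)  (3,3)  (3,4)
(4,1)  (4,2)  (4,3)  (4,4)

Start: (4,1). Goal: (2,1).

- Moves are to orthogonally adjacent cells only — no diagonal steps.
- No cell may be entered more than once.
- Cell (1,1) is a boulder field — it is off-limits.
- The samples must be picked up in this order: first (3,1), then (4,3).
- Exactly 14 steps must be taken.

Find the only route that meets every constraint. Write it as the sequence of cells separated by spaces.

The waypoints must appear in the order (3,1), (4,3), with no cell reused.
Route from (4,1): up to (3,1), right to (3,2), down to (4,2), 2× right (reaching (4,4)), up to (3,4), left to (3,3), up to (2,3), right to (2,4), up to (1,4), 2× left (reaching (1,2)), down to (2,2), left to (2,1) — 14 moves in all.
Check: order respected ((3,1) at step 1, (4,3) at step 4); 14 moves as required.

(4,1) (3,1) (3,2) (4,2) (4,3) (4,4) (3,4) (3,3) (2,3) (2,4) (1,4) (1,3) (1,2) (2,2) (2,1)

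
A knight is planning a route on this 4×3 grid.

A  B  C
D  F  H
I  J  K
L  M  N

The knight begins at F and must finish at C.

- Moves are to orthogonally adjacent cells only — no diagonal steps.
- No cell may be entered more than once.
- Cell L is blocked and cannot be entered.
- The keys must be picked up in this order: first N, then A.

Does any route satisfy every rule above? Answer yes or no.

One route that works: F → H → K → N → M → J → I → D → A → B → C.

yes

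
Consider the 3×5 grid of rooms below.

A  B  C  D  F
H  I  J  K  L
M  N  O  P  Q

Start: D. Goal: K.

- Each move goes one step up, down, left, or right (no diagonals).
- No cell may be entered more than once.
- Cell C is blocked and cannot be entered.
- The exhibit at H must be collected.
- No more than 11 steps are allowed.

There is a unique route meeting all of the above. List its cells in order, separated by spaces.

The 11-move cap with required stops at H leaves no slack for detours.
Route from D: right to F, 2× down (reaching Q), 4× left (reaching M), up to H, 3× right (reaching K) — 11 moves in all.
Check: all required cells visited; 11 ≤ 11 moves.

D F L Q P O N M H I J K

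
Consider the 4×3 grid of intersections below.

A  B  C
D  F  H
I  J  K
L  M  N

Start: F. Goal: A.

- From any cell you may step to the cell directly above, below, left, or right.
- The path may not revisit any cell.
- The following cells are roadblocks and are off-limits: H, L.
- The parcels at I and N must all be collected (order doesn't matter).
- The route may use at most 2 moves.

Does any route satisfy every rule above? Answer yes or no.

Even ignoring the no-revisit rule, getting from F to A, taking the cheapest ordering F → N → I → A needs at least 3 + 3 + 2 = 8 moves (Manhattan distance per leg), which exceeds the 2-move limit.

no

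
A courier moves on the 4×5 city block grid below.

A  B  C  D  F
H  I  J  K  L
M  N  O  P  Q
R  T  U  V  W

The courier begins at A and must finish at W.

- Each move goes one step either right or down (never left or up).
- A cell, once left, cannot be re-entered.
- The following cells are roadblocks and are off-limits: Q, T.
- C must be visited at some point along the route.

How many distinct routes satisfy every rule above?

A right/down-only route from A to W makes exactly 3 down-moves and 4 right-moves in some order.
With no other constraints that would be C(7,3) = 35 routes.
Split at C and multiply the segment counts (each segment already excludes blocked cells): A→C: 1; C→W: 4; product = 4.
That gives 4 routes.

4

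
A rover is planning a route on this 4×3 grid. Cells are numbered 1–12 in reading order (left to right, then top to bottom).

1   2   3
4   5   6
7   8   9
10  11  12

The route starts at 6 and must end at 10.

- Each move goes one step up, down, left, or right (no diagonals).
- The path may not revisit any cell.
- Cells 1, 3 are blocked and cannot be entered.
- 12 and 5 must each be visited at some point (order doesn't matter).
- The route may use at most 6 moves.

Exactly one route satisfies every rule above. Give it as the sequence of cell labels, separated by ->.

Any route must reach 12 and 5 and still end at 10 within 6 moves, so the order of the required stops is forced.
Route from 6: left to 5, down to 8, right to 9, down to 12, 2× left (reaching 10) — 6 moves in all.
Check: all required cells visited; 6 ≤ 6 moves.

6 -> 5 -> 8 -> 9 -> 12 -> 11 -> 10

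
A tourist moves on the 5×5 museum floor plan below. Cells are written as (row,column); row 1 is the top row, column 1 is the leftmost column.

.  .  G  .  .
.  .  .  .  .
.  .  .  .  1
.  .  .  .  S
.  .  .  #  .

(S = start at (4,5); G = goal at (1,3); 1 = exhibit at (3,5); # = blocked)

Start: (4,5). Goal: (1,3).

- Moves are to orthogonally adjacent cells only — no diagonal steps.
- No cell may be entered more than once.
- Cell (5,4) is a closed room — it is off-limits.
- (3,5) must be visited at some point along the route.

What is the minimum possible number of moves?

Any route passes through (3,5) somewhere between (4,5) and (1,3). Summing Manhattan distances along the two legs ((4,5) → (3,5) → (1,3)) gives a lower bound of 1 + 4 = 5 moves.
A route of 5 moves achieves this: (4,5) → (3,5) → (2,5) → (1,5) → (1,4) → (1,3).
Since 5 matches the lower bound, it is optimal.

5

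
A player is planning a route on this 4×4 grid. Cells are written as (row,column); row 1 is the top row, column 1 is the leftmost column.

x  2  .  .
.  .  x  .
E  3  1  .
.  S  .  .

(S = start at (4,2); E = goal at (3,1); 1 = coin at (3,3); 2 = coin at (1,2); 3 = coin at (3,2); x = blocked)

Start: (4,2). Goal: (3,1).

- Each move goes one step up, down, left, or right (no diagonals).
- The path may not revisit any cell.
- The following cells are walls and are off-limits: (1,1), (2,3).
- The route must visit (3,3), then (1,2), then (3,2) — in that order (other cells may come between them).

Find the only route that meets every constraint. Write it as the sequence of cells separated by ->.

(4,2) -> (4,3) -> (3,3) -> (3,4) -> (2,4) -> (1,4) -> (1,3) -> (1,2) -> (2,2) -> (3,2) -> (3,1)

The waypoints must appear in the order (3,3), (1,2), (3,2), with no cell reused.
Route from (4,2): right 1 to (4,3), up 1 to (3,3), right 1 to (3,4), up 2 to (1,4), left 2 to (1,2), down 2 to (3,2), left 1 to (3,1) — 10 moves in all.
Check: order respected (1 at step 2, 2 at step 7, 3 at step 9).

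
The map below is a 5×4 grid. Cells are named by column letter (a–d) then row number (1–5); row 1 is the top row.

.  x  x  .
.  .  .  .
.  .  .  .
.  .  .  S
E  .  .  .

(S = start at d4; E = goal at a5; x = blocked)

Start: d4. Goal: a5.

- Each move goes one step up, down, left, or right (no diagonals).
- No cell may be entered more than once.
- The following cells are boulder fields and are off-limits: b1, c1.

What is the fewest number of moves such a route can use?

The Manhattan distance from d4 to a5 is |4−5| + |4−1| = 4, so at least 4 moves are needed.
A route of 4 moves achieves this: d4 → d5 → c5 → b5 → a5.
Since 4 matches the lower bound, it is optimal.

4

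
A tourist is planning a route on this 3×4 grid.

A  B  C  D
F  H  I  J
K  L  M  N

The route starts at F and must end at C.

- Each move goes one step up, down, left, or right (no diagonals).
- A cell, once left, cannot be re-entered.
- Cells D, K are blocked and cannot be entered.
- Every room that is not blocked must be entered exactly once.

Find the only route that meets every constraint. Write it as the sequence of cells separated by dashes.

Need to visit all 10 open cells exactly once, starting at F and ending at C.
Cell L has only two open neighbours (H and M), so the path must pass straight through it: one of those is the cell it's entered from and the other is where it exits.
Route from F: up 1 to A, right 1 to B, down 2 to L, right 2 to N, up 1 to J, left 1 to I, up 1 to C — 9 moves in all.
Check: all 10 open cells covered.

F - A - B - H - L - M - N - J - I - C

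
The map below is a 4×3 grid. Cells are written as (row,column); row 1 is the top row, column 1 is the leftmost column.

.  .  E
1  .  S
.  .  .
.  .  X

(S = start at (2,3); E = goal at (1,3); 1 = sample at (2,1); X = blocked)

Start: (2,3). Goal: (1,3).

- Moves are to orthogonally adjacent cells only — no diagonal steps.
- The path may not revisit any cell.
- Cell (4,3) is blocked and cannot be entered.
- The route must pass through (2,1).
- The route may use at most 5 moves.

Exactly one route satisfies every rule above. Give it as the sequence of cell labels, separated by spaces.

The 5-move cap with required stops at (2,1) leaves no slack for detours.
Route from (2,3): 2× left (reaching (2,1)), up to (1,1), 2× right (reaching (1,3)) — 5 moves in all.
Check: all required cells visited; 5 ≤ 5 moves.

(2,3) (2,2) (2,1) (1,1) (1,2) (1,3)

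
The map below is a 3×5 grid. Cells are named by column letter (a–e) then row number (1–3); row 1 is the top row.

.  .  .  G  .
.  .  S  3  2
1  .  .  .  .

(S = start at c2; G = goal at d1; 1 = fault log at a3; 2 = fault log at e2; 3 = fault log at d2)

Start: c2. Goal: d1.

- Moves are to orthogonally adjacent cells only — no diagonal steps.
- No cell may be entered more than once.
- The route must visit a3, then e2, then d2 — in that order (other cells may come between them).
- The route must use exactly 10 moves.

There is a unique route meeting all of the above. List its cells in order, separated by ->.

The waypoints must appear in the order a3, e2, d2, with no cell reused.
Route from c2: 2× left (reaching a2), down to a3, 4× right (reaching e3), up to e2, left to d2, up to d1 — 10 moves in all.
Check: order respected (1 at step 3, 2 at step 8, 3 at step 9); 10 moves as required.

c2 -> b2 -> a2 -> a3 -> b3 -> c3 -> d3 -> e3 -> e2 -> d2 -> d1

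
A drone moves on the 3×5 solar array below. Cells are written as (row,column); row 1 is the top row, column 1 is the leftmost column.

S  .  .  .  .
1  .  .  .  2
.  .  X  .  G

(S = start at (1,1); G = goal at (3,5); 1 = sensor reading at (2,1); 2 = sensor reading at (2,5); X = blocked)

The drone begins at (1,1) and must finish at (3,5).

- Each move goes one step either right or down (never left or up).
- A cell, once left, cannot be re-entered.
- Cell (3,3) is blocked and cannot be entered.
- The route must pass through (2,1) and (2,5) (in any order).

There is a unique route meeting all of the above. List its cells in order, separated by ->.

Moves only go right or down, so the column and row indices never decrease.
Route from (1,1): down to (2,1), 4× right (reaching (2,5)), down to (3,5) — 6 moves in all.
Check: all required cells visited.

(1,1) -> (2,1) -> (2,2) -> (2,3) -> (2,4) -> (2,5) -> (3,5)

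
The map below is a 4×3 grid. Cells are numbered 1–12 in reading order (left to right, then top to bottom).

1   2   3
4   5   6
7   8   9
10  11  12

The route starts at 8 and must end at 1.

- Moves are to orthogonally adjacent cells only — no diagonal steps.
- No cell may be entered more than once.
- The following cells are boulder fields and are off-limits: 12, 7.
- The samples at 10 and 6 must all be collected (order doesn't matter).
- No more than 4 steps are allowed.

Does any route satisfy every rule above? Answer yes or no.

10 must be visited but has only one open neighbour (11), and it is neither the start nor the goal — the route would have to enter and leave through 11, re-entering it.

no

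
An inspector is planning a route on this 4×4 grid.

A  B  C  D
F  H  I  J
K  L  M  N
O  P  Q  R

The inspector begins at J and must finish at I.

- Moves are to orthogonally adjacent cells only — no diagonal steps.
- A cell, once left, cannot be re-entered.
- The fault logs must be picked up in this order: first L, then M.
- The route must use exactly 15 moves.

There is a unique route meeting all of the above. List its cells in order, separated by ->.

The waypoints must appear in the order L, M, with no cell reused.
Route from J: up 1 to D, left 3 to A, down 1 to F, right 1 to H, down 1 to L, left 1 to K, down 1 to O, right 3 to R, up 1 to N, left 1 to M, up 1 to I — 15 moves in all.
Check: order respected (L at step 7, M at step 14); 15 moves as required.

J -> D -> C -> B -> A -> F -> H -> L -> K -> O -> P -> Q -> R -> N -> M -> I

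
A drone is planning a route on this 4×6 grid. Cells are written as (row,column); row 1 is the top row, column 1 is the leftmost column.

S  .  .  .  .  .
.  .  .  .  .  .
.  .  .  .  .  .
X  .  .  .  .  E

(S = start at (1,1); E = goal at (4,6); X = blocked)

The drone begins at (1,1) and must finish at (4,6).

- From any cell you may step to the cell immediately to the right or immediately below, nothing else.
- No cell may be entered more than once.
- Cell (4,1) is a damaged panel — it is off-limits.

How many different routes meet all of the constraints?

55

A right/down-only route from (1,1) to (4,6) makes exactly 3 down-moves and 5 right-moves in some order.
With no other constraints that would be C(8,3) = 56 routes.
Subtract routes through each blocked cell (inclusion–exclusion for overlaps): − through (4,1): 1 → 55.
That gives 55 routes.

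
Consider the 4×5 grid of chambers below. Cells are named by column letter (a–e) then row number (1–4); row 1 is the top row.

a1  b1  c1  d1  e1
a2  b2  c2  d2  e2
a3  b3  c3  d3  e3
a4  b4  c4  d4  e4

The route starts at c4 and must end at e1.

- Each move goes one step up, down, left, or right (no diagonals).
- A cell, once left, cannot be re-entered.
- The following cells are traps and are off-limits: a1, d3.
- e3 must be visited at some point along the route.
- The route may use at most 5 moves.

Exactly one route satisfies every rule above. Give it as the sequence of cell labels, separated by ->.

c4 -> d4 -> e4 -> e3 -> e2 -> e1

The budget equals the shortest possible length, so every move has to be on a shortest route through the required cells.
Route from c4: right 2 to e4, up 3 to e1 — 5 moves in all.
Check: all required cells visited; 5 ≤ 5 moves.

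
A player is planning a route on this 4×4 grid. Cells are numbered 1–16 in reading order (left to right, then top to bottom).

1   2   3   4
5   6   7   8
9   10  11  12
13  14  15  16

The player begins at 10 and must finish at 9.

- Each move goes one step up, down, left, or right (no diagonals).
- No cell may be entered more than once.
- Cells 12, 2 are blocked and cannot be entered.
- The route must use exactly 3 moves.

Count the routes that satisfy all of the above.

Need simple routes of exactly 3 moves from 10 to 9 (Manhattan distance 1, so 1 moves are spent on a detour and 1 undoing it).
Enumerating: 10 6 5 9 | 10 14 13 9.
That gives 2 routes.

2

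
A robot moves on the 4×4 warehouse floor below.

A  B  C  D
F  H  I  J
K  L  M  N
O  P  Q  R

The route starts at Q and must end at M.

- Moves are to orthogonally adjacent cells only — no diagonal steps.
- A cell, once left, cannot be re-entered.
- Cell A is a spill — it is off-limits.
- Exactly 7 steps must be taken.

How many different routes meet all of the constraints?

8

Need simple routes of exactly 7 moves from Q to M (Manhattan distance 1, so 3 moves are spent on a detour and 3 undoing it).
Enumerating: Q P L H B C I M | Q P L H I J N M | Q P L K F H I M | Q P O K F H L M | Q P O K F H I M | Q P O K L H I M | Q R N J D C I M | Q R N J I H L M.
That gives 8 routes.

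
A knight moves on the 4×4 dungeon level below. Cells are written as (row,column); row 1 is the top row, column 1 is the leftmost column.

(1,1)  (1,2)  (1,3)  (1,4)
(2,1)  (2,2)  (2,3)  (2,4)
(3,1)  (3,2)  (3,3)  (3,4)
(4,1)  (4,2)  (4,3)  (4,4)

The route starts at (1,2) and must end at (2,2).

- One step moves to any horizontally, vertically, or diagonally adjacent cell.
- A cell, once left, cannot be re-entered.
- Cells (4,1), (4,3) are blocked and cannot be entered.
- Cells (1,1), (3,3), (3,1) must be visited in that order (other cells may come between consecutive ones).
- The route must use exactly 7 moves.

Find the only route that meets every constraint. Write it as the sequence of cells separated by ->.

The waypoints must appear in the order (1,1), (3,3), (3,1), with no cell reused.
Route from (1,2): left to (1,1), down to (2,1), down-right to (3,2), right to (3,3), down-left to (4,2), up-left to (3,1), up-right to (2,2) — 7 moves in all.
Check: order respected ((1,1) at step 1, (3,3) at step 4, (3,1) at step 6); 7 moves as required.

(1,2) -> (1,1) -> (2,1) -> (3,2) -> (3,3) -> (4,2) -> (3,1) -> (2,2)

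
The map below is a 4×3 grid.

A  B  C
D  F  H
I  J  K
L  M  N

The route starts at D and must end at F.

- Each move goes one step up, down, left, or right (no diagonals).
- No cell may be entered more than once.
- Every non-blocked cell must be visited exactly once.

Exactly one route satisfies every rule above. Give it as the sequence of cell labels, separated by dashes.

D - A - B - C - H - K - N - M - L - I - J - F

Need to visit all 12 open cells exactly once, starting at D and ending at F.
Cell N has only two open neighbours (K and M), so the path must pass straight through it: one of those is the cell it's entered from and the other is where it exits.
Route from D: up 1 to A, right 2 to C, down 3 to N, left 2 to L, up 1 to I, right 1 to J, up 1 to F — 11 moves in all.
Check: all 12 open cells covered.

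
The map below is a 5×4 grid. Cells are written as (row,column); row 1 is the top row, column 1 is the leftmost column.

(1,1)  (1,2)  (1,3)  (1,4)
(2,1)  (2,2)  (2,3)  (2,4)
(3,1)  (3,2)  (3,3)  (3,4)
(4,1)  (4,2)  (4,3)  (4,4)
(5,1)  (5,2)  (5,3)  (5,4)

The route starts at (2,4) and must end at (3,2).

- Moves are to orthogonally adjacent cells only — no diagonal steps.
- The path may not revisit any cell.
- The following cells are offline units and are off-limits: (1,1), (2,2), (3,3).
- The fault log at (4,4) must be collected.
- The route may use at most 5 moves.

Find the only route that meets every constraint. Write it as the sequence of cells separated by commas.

The 5-move cap with required stops at (4,4) leaves no slack for detours.
Route from (2,4): down 2 to (4,4), left 2 to (4,2), up 1 to (3,2) — 5 moves in all.
Check: all required cells visited; 5 ≤ 5 moves.

(2,4), (3,4), (4,4), (4,3), (4,2), (3,2)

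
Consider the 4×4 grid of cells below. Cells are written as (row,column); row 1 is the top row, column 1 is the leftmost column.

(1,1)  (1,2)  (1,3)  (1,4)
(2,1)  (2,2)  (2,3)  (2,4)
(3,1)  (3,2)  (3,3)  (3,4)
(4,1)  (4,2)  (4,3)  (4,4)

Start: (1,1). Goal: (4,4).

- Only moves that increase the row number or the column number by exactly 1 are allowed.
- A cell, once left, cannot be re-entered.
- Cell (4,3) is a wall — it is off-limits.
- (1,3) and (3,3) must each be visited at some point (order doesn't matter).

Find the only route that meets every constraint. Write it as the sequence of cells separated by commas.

(1,1), (1,2), (1,3), (2,3), (3,3), (3,4), (4,4)

Moves only go right or down, so the column and row indices never decrease.
Route from (1,1): 2× right (reaching (1,3)), 2× down (reaching (3,3)), right to (3,4), down to (4,4) — 6 moves in all.
Check: all required cells visited.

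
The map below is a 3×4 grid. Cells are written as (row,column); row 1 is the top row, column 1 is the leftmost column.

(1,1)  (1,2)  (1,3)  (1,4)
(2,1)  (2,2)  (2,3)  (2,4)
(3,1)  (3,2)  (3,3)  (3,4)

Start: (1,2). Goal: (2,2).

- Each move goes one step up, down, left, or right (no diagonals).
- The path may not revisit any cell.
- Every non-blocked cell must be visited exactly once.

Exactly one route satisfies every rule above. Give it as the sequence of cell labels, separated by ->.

Need to visit all 12 open cells exactly once, starting at (1,2) and ending at (2,2).
Cell (3,4) has only two open neighbours ((2,4) and (3,3)), so the path must pass straight through it: one of those is the cell it's entered from and the other is where it exits.
Route from (1,2): left to (1,1), 2× down (reaching (3,1)), 3× right (reaching (3,4)), 2× up (reaching (1,4)), left to (1,3), down to (2,3), left to (2,2) — 11 moves in all.
Check: all 12 open cells covered.

(1,2) -> (1,1) -> (2,1) -> (3,1) -> (3,2) -> (3,3) -> (3,4) -> (2,4) -> (1,4) -> (1,3) -> (2,3) -> (2,2)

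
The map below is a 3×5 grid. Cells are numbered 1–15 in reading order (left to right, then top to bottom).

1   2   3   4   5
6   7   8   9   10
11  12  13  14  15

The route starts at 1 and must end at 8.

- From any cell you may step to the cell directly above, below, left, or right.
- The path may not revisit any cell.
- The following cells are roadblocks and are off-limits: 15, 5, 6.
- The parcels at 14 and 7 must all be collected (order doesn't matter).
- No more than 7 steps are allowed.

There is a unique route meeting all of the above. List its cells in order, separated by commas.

The 7-move cap with required stops at 14, 7 leaves no slack for detours.
Route from 1: right to 2, 2× down (reaching 12), 2× right (reaching 14), up to 9, left to 8 — 7 moves in all.
Check: all required cells visited; 7 ≤ 7 moves.

1, 2, 7, 12, 13, 14, 9, 8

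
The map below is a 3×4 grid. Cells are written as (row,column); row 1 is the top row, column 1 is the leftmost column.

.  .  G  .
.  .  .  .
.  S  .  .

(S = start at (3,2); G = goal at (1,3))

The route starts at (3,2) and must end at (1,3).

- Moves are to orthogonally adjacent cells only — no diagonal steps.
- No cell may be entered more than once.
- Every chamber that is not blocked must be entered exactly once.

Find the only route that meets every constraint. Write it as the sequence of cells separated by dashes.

(3,2) - (3,1) - (2,1) - (1,1) - (1,2) - (2,2) - (2,3) - (3,3) - (3,4) - (2,4) - (1,4) - (1,3)

Need to visit all 12 open cells exactly once, starting at (3,2) and ending at (1,3).
Route from (3,2): left to (3,1), 2× up (reaching (1,1)), right to (1,2), down to (2,2), right to (2,3), down to (3,3), right to (3,4), 2× up (reaching (1,4)), left to (1,3) — 11 moves in all.
Check: all 12 open cells covered.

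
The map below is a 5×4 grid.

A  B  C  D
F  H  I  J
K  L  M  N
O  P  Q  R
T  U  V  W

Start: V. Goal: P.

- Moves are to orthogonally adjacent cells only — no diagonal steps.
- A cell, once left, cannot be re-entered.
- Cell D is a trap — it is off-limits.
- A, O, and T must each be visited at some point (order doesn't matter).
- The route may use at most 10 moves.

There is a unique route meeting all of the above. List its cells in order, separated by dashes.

Any route must reach A, O, and T and still end at P within 10 moves, so the order of the required stops is forced.
Route from V: left 2 to T, up 4 to A, right 1 to B, down 3 to P — 10 moves in all.
Check: all required cells visited; 10 ≤ 10 moves.

V - U - T - O - K - F - A - B - H - L - P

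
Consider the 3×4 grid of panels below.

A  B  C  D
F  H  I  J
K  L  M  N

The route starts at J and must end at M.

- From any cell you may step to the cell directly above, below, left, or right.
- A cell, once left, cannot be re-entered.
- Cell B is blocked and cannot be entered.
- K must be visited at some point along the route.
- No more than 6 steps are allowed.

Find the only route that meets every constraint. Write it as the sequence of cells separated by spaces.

Any route must reach K and still end at M within 6 moves, so the order of the required stops is forced.
Route from J: left 3 to F, down 1 to K, right 2 to M — 6 moves in all.
Check: all required cells visited; 6 ≤ 6 moves.

J I H F K L M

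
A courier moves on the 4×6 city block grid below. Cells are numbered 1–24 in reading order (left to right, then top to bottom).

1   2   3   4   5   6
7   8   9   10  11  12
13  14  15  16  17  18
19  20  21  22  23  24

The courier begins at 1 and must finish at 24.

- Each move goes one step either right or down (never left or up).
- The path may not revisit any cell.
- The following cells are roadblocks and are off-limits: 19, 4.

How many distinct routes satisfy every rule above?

A right/down-only route from 1 to 24 makes exactly 3 down-moves and 5 right-moves in some order.
With no other constraints that would be C(8,3) = 56 routes.
Subtract routes through each blocked cell (inclusion–exclusion for overlaps): − through 4: 10 − through 19: 1 → 45.
That gives 45 routes.

45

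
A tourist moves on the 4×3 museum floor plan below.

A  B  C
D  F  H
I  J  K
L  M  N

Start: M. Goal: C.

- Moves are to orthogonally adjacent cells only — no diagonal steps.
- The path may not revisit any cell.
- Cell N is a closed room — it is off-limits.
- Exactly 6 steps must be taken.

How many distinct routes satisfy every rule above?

11

Need simple routes of exactly 6 moves from M to C (Manhattan distance 4, so 1 moves are spent on a detour and 1 undoing it).
Branch systematically from the start, pruning whenever the remaining move budget drops below the Manhattan distance to C or differs from it in parity. Grouping the completions by first move — via J: 5; via L: 6 — and summing: 5 + 6 = 11.
That gives 11 routes.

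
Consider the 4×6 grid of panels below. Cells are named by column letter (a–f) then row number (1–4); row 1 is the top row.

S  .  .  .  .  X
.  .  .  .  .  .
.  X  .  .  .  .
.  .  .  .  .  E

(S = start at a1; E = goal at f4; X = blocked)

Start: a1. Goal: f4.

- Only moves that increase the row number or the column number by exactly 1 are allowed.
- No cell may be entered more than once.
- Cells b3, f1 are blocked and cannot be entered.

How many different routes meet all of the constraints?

A right/down-only route from a1 to f4 makes exactly 3 down-moves and 5 right-moves in some order.
With no other constraints that would be C(8,3) = 56 routes.
Subtract routes through each blocked cell (inclusion–exclusion for overlaps): − through f1: 1 − through b3: 15 → 40.
That gives 40 routes.

40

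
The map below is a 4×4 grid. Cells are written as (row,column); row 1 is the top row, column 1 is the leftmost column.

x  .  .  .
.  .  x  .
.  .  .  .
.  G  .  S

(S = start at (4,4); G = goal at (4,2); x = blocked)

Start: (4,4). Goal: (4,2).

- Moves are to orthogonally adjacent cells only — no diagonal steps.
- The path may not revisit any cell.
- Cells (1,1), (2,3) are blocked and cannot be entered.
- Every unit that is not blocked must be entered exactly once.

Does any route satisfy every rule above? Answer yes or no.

no

Colour the cells like a checkerboard: each orthogonal step flips colour, so a Hamiltonian route alternates colours. Here there are 7 cells of one colour and 7 of the other, with start on the same colour as the goal — the counts and endpoints can't be arranged into an alternating sequence of length 14, so no Hamiltonian route exists.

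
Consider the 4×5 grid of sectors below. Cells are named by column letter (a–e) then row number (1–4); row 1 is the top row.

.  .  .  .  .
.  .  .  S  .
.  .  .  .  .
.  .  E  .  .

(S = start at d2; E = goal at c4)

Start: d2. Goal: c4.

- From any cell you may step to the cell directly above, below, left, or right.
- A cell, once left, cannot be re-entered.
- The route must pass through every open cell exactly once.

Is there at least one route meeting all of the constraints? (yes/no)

yes

One route that works: d2 → d1 → e1 → e2 → e3 → e4 → d4 → d3 → c3 → c2 → c1 → b1 → a1 → a2 → b2 → b3 → a3 → a4 → b4 → c4.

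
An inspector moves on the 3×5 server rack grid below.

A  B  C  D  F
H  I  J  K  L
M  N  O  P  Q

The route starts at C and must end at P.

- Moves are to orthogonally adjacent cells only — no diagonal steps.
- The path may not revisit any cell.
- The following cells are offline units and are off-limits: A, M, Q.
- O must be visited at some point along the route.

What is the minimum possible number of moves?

3

Any route passes through O somewhere between C and P. Summing Manhattan distances along the two legs (C → O → P) gives a lower bound of 2 + 1 = 3 moves.
A route of 3 moves achieves this: C → J → O → P.
Since 3 matches the lower bound, it is optimal.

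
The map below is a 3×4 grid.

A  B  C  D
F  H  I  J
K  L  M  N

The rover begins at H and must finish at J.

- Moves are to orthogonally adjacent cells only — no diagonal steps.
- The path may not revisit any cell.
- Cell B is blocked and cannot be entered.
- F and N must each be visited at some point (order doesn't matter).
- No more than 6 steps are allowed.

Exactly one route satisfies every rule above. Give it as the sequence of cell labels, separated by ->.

Any route must reach F and N and still end at J within 6 moves, so the order of the required stops is forced.
Route from H: left to F, down to K, 3× right (reaching N), up to J — 6 moves in all.
Check: all required cells visited; 6 ≤ 6 moves.

H -> F -> K -> L -> M -> N -> J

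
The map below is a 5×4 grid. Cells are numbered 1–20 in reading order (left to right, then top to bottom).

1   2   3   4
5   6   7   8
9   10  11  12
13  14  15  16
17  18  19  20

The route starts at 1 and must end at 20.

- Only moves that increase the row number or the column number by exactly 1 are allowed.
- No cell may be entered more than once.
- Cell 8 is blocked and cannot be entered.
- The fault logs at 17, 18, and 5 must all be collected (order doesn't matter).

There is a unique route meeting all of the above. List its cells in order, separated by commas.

1, 5, 9, 13, 17, 18, 19, 20

Moves only go right or down, so the column and row indices never decrease.
Route from 1: down 4 to 17, right 3 to 20 — 7 moves in all.
Check: all required cells visited.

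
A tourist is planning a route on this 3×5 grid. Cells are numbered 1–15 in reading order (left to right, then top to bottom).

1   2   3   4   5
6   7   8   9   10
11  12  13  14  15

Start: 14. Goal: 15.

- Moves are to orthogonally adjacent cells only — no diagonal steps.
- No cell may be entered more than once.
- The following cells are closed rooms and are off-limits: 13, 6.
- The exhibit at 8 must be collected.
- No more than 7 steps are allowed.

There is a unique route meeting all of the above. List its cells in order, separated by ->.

Any route must reach 8 and still end at 15 within 7 moves, so the order of the required stops is forced.
Route from 14: up to 9, left to 8, up to 3, 2× right (reaching 5), 2× down (reaching 15) — 7 moves in all.
Check: all required cells visited; 7 ≤ 7 moves.

14 -> 9 -> 8 -> 3 -> 4 -> 5 -> 10 -> 15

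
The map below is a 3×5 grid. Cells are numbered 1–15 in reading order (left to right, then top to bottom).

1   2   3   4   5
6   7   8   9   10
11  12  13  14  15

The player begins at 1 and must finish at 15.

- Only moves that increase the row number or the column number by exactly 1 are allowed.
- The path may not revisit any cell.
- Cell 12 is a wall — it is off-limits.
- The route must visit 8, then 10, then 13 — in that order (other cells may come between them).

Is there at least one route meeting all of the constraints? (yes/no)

no

13 lies to the left of 10, so going from 10 to 13 would need a leftward move — but moves only go right/down, so 10 cannot be visited before 13.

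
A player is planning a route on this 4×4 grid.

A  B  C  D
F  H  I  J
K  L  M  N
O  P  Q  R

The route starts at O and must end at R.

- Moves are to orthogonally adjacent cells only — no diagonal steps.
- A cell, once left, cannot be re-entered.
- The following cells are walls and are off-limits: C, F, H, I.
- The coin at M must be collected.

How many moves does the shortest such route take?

Any route passes through M somewhere between O and R. Summing Manhattan distances along the two legs (O → M → R) gives a lower bound of 3 + 2 = 5 moves.
A route of 5 moves achieves this: O → K → L → M → Q → R.
Since 5 matches the lower bound, it is optimal.

5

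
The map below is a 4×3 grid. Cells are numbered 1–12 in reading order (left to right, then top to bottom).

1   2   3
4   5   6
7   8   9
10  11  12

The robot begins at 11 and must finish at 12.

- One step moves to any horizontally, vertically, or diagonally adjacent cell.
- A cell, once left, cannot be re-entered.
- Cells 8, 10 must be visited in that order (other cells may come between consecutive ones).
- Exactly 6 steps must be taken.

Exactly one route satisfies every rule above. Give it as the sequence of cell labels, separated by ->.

The waypoints must appear in the order 8, 10, with no cell reused.
Route from 11: up to 8, down-left to 10, up to 7, up-right to 5, down-right to 9, down to 12 — 6 moves in all.
Check: order respected (8 at step 1, 10 at step 2); 6 moves as required.

11 -> 8 -> 10 -> 7 -> 5 -> 9 -> 12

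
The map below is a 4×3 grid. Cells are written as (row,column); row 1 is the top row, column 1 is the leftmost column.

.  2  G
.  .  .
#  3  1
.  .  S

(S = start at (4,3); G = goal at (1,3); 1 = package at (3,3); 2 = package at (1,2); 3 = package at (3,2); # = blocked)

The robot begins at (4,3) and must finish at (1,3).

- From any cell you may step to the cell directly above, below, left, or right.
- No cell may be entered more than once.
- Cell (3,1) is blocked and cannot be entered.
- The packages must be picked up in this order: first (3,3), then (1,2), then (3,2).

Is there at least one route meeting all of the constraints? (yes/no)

Ignoring the required order, 4 revisit-free routes from (4,3) to (1,3) pass through all of (3,3), (1,2), and (3,2); the waypoint orders that occur are (3,3) → (3,2) → (1,2) (2); (3,2) → (3,3) → (1,2) (2) — never (3,3) → (1,2) → (3,2).

no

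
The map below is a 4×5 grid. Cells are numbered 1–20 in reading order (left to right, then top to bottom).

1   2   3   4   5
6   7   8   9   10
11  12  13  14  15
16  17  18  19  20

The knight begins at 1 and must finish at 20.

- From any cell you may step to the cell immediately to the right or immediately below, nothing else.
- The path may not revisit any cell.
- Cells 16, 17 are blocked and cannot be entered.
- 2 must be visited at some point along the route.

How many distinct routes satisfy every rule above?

19

A right/down-only route from 1 to 20 makes exactly 3 down-moves and 4 right-moves in some order.
With no other constraints that would be C(7,3) = 35 routes.
Split at 2 and multiply the segment counts (each segment already excludes blocked cells): 1→2: 1; 2→20: 19; product = 19.
That gives 19 routes.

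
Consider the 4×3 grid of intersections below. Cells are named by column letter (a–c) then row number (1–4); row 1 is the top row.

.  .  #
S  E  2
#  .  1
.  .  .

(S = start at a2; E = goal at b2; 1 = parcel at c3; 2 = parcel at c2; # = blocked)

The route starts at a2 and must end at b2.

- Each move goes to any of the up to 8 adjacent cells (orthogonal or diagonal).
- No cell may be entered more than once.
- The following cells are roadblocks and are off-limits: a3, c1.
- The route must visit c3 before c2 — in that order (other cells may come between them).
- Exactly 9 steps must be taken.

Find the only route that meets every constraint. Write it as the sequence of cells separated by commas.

a2, b3, a4, b4, c4, c3, c2, b1, a1, b2

The waypoints must appear in the order c3, c2, with no cell reused.
Route from a2: down-right to b3, down-left to a4, 2× right (reaching c4), 2× up (reaching c2), up-left to b1, left to a1, down-right to b2 — 9 moves in all.
Check: order respected (1 at step 5, 2 at step 6); 9 moves as required.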